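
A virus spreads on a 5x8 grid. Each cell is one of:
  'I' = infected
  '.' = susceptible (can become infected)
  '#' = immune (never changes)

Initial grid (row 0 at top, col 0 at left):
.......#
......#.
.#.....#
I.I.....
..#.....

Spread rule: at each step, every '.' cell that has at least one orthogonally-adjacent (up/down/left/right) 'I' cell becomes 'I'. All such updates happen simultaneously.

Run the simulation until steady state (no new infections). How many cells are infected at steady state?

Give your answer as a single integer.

Answer: 34

Derivation:
Step 0 (initial): 2 infected
Step 1: +5 new -> 7 infected
Step 2: +6 new -> 13 infected
Step 3: +7 new -> 20 infected
Step 4: +6 new -> 26 infected
Step 5: +5 new -> 31 infected
Step 6: +2 new -> 33 infected
Step 7: +1 new -> 34 infected
Step 8: +0 new -> 34 infected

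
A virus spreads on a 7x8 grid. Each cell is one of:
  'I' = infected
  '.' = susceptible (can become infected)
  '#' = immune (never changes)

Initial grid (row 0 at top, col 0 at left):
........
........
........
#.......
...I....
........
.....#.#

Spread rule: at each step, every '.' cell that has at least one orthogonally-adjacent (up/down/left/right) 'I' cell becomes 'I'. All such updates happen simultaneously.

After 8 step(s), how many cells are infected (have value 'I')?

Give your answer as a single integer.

Step 0 (initial): 1 infected
Step 1: +4 new -> 5 infected
Step 2: +8 new -> 13 infected
Step 3: +11 new -> 24 infected
Step 4: +10 new -> 34 infected
Step 5: +10 new -> 44 infected
Step 6: +5 new -> 49 infected
Step 7: +3 new -> 52 infected
Step 8: +1 new -> 53 infected

Answer: 53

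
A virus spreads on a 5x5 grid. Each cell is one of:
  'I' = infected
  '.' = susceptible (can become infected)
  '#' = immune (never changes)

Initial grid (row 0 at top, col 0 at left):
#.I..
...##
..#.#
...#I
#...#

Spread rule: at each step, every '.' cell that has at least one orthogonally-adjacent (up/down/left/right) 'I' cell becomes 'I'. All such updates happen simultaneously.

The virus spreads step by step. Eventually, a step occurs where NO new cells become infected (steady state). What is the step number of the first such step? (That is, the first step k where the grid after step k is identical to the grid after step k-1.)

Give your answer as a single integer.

Answer: 8

Derivation:
Step 0 (initial): 2 infected
Step 1: +3 new -> 5 infected
Step 2: +2 new -> 7 infected
Step 3: +2 new -> 9 infected
Step 4: +2 new -> 11 infected
Step 5: +3 new -> 14 infected
Step 6: +1 new -> 15 infected
Step 7: +1 new -> 16 infected
Step 8: +0 new -> 16 infected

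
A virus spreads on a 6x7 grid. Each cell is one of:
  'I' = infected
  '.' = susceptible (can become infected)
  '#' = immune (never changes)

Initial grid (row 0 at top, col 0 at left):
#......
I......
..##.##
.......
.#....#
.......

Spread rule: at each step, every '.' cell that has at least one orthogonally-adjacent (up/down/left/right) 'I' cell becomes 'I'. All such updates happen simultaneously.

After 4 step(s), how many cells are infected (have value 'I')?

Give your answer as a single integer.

Step 0 (initial): 1 infected
Step 1: +2 new -> 3 infected
Step 2: +4 new -> 7 infected
Step 3: +4 new -> 11 infected
Step 4: +4 new -> 15 infected

Answer: 15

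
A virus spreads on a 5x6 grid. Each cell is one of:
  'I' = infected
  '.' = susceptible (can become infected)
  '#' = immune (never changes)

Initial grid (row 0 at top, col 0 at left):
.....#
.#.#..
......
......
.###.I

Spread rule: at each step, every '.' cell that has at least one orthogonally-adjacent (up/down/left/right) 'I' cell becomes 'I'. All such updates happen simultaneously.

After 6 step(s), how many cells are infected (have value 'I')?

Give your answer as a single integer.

Step 0 (initial): 1 infected
Step 1: +2 new -> 3 infected
Step 2: +2 new -> 5 infected
Step 3: +3 new -> 8 infected
Step 4: +3 new -> 11 infected
Step 5: +3 new -> 14 infected
Step 6: +4 new -> 18 infected

Answer: 18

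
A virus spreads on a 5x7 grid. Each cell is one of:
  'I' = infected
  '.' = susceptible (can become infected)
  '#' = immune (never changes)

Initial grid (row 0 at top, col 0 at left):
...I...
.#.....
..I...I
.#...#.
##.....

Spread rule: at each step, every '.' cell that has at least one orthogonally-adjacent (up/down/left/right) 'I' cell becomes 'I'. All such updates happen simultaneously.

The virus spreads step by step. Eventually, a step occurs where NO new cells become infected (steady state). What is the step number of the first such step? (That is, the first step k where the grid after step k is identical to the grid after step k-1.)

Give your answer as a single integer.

Answer: 5

Derivation:
Step 0 (initial): 3 infected
Step 1: +10 new -> 13 infected
Step 2: +10 new -> 23 infected
Step 3: +6 new -> 29 infected
Step 4: +1 new -> 30 infected
Step 5: +0 new -> 30 infected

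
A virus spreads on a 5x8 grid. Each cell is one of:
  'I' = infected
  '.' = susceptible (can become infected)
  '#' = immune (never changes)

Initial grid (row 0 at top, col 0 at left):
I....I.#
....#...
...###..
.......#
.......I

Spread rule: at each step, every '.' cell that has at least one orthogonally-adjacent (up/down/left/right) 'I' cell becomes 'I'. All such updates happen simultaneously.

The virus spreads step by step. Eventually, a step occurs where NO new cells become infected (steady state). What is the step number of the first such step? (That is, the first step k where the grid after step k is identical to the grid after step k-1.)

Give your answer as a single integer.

Step 0 (initial): 3 infected
Step 1: +6 new -> 9 infected
Step 2: +7 new -> 16 infected
Step 3: +8 new -> 24 infected
Step 4: +6 new -> 30 infected
Step 5: +4 new -> 34 infected
Step 6: +0 new -> 34 infected

Answer: 6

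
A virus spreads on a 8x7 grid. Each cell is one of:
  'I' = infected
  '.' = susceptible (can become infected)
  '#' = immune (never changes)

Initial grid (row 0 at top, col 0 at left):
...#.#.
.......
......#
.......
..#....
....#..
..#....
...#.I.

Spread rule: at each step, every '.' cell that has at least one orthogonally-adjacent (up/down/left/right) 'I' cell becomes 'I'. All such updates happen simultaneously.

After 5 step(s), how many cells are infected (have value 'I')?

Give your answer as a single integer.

Step 0 (initial): 1 infected
Step 1: +3 new -> 4 infected
Step 2: +3 new -> 7 infected
Step 3: +3 new -> 10 infected
Step 4: +4 new -> 14 infected
Step 5: +5 new -> 19 infected

Answer: 19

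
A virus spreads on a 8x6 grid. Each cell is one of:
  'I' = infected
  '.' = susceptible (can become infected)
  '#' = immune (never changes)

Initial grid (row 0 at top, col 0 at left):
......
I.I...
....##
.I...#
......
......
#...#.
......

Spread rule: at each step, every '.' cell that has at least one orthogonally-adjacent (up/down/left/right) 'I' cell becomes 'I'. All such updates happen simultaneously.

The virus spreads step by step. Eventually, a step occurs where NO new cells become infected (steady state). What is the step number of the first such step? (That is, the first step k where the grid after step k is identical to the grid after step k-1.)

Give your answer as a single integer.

Answer: 9

Derivation:
Step 0 (initial): 3 infected
Step 1: +10 new -> 13 infected
Step 2: +8 new -> 21 infected
Step 3: +7 new -> 28 infected
Step 4: +5 new -> 33 infected
Step 5: +5 new -> 38 infected
Step 6: +2 new -> 40 infected
Step 7: +2 new -> 42 infected
Step 8: +1 new -> 43 infected
Step 9: +0 new -> 43 infected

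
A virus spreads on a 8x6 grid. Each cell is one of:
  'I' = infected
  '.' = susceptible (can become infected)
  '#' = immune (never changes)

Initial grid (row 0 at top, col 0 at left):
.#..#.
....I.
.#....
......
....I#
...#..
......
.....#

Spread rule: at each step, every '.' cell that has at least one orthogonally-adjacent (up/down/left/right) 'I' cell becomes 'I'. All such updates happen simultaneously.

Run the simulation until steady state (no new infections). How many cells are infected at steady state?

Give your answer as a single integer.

Answer: 42

Derivation:
Step 0 (initial): 2 infected
Step 1: +6 new -> 8 infected
Step 2: +10 new -> 18 infected
Step 3: +9 new -> 27 infected
Step 4: +6 new -> 33 infected
Step 5: +6 new -> 39 infected
Step 6: +2 new -> 41 infected
Step 7: +1 new -> 42 infected
Step 8: +0 new -> 42 infected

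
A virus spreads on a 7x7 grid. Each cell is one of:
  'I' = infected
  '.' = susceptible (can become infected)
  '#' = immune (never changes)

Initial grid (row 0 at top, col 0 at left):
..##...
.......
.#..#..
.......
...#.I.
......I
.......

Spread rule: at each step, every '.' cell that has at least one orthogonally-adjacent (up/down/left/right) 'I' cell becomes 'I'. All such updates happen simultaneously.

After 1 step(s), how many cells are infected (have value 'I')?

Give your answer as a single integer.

Step 0 (initial): 2 infected
Step 1: +5 new -> 7 infected

Answer: 7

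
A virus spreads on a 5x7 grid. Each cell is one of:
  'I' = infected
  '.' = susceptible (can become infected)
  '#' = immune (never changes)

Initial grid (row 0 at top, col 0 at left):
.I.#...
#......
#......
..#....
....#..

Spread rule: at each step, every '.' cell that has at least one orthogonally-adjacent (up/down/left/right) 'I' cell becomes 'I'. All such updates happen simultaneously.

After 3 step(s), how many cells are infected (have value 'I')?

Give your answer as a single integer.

Answer: 9

Derivation:
Step 0 (initial): 1 infected
Step 1: +3 new -> 4 infected
Step 2: +2 new -> 6 infected
Step 3: +3 new -> 9 infected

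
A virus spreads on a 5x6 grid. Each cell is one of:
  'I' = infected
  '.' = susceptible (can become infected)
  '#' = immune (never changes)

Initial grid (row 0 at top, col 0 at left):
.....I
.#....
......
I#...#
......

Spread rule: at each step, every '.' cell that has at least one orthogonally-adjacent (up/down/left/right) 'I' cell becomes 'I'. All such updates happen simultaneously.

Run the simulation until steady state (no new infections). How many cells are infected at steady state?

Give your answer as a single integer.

Step 0 (initial): 2 infected
Step 1: +4 new -> 6 infected
Step 2: +6 new -> 12 infected
Step 3: +6 new -> 18 infected
Step 4: +6 new -> 24 infected
Step 5: +2 new -> 26 infected
Step 6: +1 new -> 27 infected
Step 7: +0 new -> 27 infected

Answer: 27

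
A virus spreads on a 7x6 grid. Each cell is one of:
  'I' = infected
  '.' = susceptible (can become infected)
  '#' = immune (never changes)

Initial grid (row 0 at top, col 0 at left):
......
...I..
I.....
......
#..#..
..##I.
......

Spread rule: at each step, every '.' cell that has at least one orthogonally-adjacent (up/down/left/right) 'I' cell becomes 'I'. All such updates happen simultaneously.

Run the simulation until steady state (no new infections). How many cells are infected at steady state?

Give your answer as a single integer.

Step 0 (initial): 3 infected
Step 1: +10 new -> 13 infected
Step 2: +13 new -> 26 infected
Step 3: +7 new -> 33 infected
Step 4: +3 new -> 36 infected
Step 5: +2 new -> 38 infected
Step 6: +0 new -> 38 infected

Answer: 38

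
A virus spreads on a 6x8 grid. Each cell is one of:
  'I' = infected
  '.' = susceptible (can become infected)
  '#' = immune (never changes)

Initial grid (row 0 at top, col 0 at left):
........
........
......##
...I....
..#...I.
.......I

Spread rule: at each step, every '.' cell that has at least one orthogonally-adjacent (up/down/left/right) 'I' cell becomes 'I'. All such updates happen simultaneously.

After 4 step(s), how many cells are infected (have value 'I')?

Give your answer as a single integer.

Answer: 36

Derivation:
Step 0 (initial): 3 infected
Step 1: +8 new -> 11 infected
Step 2: +9 new -> 20 infected
Step 3: +9 new -> 29 infected
Step 4: +7 new -> 36 infected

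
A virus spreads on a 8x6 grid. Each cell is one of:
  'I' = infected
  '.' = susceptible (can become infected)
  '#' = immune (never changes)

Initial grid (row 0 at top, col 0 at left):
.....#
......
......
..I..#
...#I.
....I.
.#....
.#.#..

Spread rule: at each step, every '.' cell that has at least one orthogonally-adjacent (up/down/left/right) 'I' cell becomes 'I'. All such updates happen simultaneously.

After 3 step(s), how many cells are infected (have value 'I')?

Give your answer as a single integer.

Answer: 32

Derivation:
Step 0 (initial): 3 infected
Step 1: +9 new -> 12 infected
Step 2: +10 new -> 22 infected
Step 3: +10 new -> 32 infected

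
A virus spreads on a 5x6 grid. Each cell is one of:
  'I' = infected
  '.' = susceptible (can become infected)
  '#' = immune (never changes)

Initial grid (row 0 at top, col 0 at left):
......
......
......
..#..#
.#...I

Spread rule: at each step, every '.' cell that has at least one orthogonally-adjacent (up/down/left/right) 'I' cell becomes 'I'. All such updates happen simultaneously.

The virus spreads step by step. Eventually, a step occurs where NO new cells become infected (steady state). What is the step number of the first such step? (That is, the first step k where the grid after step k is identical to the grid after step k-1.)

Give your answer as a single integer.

Step 0 (initial): 1 infected
Step 1: +1 new -> 2 infected
Step 2: +2 new -> 4 infected
Step 3: +3 new -> 7 infected
Step 4: +3 new -> 10 infected
Step 5: +4 new -> 14 infected
Step 6: +4 new -> 18 infected
Step 7: +4 new -> 22 infected
Step 8: +3 new -> 25 infected
Step 9: +2 new -> 27 infected
Step 10: +0 new -> 27 infected

Answer: 10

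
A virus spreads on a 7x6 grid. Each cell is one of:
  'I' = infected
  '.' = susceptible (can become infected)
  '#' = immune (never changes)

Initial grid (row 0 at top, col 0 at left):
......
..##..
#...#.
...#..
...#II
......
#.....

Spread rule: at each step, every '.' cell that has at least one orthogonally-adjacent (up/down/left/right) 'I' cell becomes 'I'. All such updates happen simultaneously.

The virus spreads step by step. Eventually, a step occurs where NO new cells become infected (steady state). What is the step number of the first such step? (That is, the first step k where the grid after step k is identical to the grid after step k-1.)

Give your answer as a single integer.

Step 0 (initial): 2 infected
Step 1: +4 new -> 6 infected
Step 2: +4 new -> 10 infected
Step 3: +3 new -> 13 infected
Step 4: +5 new -> 18 infected
Step 5: +5 new -> 23 infected
Step 6: +4 new -> 27 infected
Step 7: +4 new -> 31 infected
Step 8: +2 new -> 33 infected
Step 9: +2 new -> 35 infected
Step 10: +0 new -> 35 infected

Answer: 10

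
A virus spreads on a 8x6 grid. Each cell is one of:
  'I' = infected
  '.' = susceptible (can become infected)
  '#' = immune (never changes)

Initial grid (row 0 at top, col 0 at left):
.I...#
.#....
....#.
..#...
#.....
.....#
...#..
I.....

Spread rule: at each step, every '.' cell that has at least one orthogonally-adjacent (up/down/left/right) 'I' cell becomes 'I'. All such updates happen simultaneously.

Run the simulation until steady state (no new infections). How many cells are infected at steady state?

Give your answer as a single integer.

Step 0 (initial): 2 infected
Step 1: +4 new -> 6 infected
Step 2: +6 new -> 12 infected
Step 3: +7 new -> 19 infected
Step 4: +7 new -> 26 infected
Step 5: +7 new -> 33 infected
Step 6: +5 new -> 38 infected
Step 7: +2 new -> 40 infected
Step 8: +1 new -> 41 infected
Step 9: +0 new -> 41 infected

Answer: 41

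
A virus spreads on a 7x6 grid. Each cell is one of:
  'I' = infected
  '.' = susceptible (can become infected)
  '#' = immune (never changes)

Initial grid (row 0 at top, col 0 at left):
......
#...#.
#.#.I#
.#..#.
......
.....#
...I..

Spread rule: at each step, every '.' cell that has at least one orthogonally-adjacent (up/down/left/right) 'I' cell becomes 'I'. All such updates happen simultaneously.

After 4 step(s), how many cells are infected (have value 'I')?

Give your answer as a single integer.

Step 0 (initial): 2 infected
Step 1: +4 new -> 6 infected
Step 2: +7 new -> 13 infected
Step 3: +7 new -> 20 infected
Step 4: +6 new -> 26 infected

Answer: 26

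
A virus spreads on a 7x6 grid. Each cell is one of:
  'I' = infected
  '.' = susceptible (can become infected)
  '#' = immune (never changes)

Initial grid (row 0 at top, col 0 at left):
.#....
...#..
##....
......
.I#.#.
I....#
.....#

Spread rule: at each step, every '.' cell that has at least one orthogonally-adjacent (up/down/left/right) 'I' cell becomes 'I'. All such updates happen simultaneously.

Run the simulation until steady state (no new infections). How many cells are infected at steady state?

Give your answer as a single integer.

Step 0 (initial): 2 infected
Step 1: +4 new -> 6 infected
Step 2: +4 new -> 10 infected
Step 3: +4 new -> 14 infected
Step 4: +6 new -> 20 infected
Step 5: +5 new -> 25 infected
Step 6: +5 new -> 30 infected
Step 7: +3 new -> 33 infected
Step 8: +1 new -> 34 infected
Step 9: +0 new -> 34 infected

Answer: 34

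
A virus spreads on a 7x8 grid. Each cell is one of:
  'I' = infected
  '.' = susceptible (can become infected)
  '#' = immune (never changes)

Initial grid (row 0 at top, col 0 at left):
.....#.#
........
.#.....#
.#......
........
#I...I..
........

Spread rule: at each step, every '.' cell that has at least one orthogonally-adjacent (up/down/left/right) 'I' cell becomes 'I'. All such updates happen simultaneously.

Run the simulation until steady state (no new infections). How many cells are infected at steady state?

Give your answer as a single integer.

Answer: 50

Derivation:
Step 0 (initial): 2 infected
Step 1: +7 new -> 9 infected
Step 2: +11 new -> 20 infected
Step 3: +9 new -> 29 infected
Step 4: +7 new -> 36 infected
Step 5: +5 new -> 41 infected
Step 6: +7 new -> 48 infected
Step 7: +2 new -> 50 infected
Step 8: +0 new -> 50 infected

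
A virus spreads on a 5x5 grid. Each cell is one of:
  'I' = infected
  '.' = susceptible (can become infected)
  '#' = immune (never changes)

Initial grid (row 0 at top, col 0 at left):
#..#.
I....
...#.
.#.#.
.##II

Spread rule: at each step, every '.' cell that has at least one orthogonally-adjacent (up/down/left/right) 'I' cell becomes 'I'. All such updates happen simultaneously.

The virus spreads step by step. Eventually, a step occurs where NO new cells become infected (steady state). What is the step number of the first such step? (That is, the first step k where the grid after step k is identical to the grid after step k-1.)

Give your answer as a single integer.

Answer: 5

Derivation:
Step 0 (initial): 3 infected
Step 1: +3 new -> 6 infected
Step 2: +5 new -> 11 infected
Step 3: +5 new -> 16 infected
Step 4: +2 new -> 18 infected
Step 5: +0 new -> 18 infected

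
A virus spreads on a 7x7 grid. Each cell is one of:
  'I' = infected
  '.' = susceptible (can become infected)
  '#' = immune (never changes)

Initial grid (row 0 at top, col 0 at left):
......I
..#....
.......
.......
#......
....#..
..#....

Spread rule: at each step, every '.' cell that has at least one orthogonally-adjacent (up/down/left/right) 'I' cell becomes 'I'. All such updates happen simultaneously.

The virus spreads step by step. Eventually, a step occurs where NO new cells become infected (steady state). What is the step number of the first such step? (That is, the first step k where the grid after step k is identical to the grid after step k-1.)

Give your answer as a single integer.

Answer: 13

Derivation:
Step 0 (initial): 1 infected
Step 1: +2 new -> 3 infected
Step 2: +3 new -> 6 infected
Step 3: +4 new -> 10 infected
Step 4: +5 new -> 15 infected
Step 5: +5 new -> 20 infected
Step 6: +7 new -> 27 infected
Step 7: +5 new -> 32 infected
Step 8: +5 new -> 37 infected
Step 9: +4 new -> 41 infected
Step 10: +1 new -> 42 infected
Step 11: +2 new -> 44 infected
Step 12: +1 new -> 45 infected
Step 13: +0 new -> 45 infected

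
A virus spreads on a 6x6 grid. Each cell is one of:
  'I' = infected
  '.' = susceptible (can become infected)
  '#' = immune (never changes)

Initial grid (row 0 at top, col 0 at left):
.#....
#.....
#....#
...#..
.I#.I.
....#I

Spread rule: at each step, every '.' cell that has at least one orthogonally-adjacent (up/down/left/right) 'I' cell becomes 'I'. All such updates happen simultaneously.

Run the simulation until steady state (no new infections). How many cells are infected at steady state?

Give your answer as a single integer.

Answer: 28

Derivation:
Step 0 (initial): 3 infected
Step 1: +6 new -> 9 infected
Step 2: +8 new -> 17 infected
Step 3: +4 new -> 21 infected
Step 4: +4 new -> 25 infected
Step 5: +3 new -> 28 infected
Step 6: +0 new -> 28 infected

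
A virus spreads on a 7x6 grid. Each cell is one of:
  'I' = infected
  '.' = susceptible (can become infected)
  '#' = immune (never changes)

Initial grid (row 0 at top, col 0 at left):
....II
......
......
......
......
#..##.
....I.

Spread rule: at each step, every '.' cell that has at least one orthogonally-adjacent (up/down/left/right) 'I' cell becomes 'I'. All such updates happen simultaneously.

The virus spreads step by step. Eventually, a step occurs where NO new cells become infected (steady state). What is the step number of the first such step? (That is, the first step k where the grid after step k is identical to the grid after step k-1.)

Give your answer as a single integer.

Answer: 8

Derivation:
Step 0 (initial): 3 infected
Step 1: +5 new -> 8 infected
Step 2: +6 new -> 14 infected
Step 3: +8 new -> 22 infected
Step 4: +8 new -> 30 infected
Step 5: +5 new -> 35 infected
Step 6: +3 new -> 38 infected
Step 7: +1 new -> 39 infected
Step 8: +0 new -> 39 infected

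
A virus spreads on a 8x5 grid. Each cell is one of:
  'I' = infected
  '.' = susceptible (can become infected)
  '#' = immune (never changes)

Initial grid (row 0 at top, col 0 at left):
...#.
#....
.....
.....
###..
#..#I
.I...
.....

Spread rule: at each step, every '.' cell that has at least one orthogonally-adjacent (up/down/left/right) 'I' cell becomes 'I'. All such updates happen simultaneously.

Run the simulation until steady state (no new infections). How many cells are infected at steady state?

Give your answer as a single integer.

Answer: 33

Derivation:
Step 0 (initial): 2 infected
Step 1: +6 new -> 8 infected
Step 2: +7 new -> 15 infected
Step 3: +3 new -> 18 infected
Step 4: +3 new -> 21 infected
Step 5: +4 new -> 25 infected
Step 6: +3 new -> 28 infected
Step 7: +3 new -> 31 infected
Step 8: +1 new -> 32 infected
Step 9: +1 new -> 33 infected
Step 10: +0 new -> 33 infected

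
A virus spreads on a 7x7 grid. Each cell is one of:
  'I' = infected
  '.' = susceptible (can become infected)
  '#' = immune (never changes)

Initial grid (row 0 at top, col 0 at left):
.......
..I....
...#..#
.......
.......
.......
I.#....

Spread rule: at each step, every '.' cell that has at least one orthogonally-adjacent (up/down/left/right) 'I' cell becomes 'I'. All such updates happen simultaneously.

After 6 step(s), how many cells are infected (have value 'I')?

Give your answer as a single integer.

Answer: 42

Derivation:
Step 0 (initial): 2 infected
Step 1: +6 new -> 8 infected
Step 2: +8 new -> 16 infected
Step 3: +11 new -> 27 infected
Step 4: +6 new -> 33 infected
Step 5: +5 new -> 38 infected
Step 6: +4 new -> 42 infected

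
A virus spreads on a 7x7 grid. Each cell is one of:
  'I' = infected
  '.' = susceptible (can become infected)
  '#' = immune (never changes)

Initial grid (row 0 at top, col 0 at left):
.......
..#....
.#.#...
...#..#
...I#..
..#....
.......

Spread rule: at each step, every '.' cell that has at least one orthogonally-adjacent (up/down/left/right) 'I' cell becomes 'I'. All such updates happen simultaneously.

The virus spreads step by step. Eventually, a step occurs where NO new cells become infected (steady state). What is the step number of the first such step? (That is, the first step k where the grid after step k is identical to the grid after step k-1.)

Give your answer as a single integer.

Step 0 (initial): 1 infected
Step 1: +2 new -> 3 infected
Step 2: +4 new -> 7 infected
Step 3: +7 new -> 14 infected
Step 4: +6 new -> 20 infected
Step 5: +5 new -> 25 infected
Step 6: +3 new -> 28 infected
Step 7: +5 new -> 33 infected
Step 8: +4 new -> 37 infected
Step 9: +4 new -> 41 infected
Step 10: +1 new -> 42 infected
Step 11: +0 new -> 42 infected

Answer: 11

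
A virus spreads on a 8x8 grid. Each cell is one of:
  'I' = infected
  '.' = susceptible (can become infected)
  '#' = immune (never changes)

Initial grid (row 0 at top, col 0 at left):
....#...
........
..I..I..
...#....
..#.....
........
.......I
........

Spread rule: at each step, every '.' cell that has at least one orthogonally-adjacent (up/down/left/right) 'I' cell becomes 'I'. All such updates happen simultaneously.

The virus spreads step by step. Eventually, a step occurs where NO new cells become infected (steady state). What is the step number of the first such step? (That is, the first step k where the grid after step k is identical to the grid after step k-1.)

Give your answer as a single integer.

Step 0 (initial): 3 infected
Step 1: +11 new -> 14 infected
Step 2: +16 new -> 30 infected
Step 3: +13 new -> 43 infected
Step 4: +8 new -> 51 infected
Step 5: +6 new -> 57 infected
Step 6: +3 new -> 60 infected
Step 7: +1 new -> 61 infected
Step 8: +0 new -> 61 infected

Answer: 8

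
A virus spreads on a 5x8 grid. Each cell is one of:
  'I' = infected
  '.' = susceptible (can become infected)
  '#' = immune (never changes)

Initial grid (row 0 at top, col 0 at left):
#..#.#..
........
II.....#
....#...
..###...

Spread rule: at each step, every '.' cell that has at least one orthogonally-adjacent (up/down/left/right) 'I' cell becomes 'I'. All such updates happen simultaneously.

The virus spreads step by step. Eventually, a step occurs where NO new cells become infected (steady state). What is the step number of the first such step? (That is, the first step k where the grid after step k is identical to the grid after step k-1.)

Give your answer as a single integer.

Answer: 9

Derivation:
Step 0 (initial): 2 infected
Step 1: +5 new -> 7 infected
Step 2: +6 new -> 13 infected
Step 3: +4 new -> 17 infected
Step 4: +2 new -> 19 infected
Step 5: +4 new -> 23 infected
Step 6: +3 new -> 26 infected
Step 7: +4 new -> 30 infected
Step 8: +2 new -> 32 infected
Step 9: +0 new -> 32 infected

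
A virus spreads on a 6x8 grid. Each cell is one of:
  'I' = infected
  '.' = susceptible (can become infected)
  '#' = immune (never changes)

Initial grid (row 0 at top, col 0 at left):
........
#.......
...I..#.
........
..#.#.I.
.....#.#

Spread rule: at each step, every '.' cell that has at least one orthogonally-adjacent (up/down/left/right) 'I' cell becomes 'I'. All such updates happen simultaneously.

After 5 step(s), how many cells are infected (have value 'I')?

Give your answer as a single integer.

Answer: 41

Derivation:
Step 0 (initial): 2 infected
Step 1: +8 new -> 10 infected
Step 2: +10 new -> 20 infected
Step 3: +8 new -> 28 infected
Step 4: +8 new -> 36 infected
Step 5: +5 new -> 41 infected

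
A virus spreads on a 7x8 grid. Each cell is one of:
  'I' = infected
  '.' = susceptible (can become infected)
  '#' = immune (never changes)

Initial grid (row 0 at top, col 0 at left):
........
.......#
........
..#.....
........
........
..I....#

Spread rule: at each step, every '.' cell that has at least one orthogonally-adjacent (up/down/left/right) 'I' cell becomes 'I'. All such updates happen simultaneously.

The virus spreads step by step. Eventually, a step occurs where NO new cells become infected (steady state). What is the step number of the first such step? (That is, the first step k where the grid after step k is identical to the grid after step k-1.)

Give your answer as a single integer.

Step 0 (initial): 1 infected
Step 1: +3 new -> 4 infected
Step 2: +5 new -> 9 infected
Step 3: +5 new -> 14 infected
Step 4: +6 new -> 20 infected
Step 5: +6 new -> 26 infected
Step 6: +8 new -> 34 infected
Step 7: +8 new -> 42 infected
Step 8: +6 new -> 48 infected
Step 9: +3 new -> 51 infected
Step 10: +1 new -> 52 infected
Step 11: +1 new -> 53 infected
Step 12: +0 new -> 53 infected

Answer: 12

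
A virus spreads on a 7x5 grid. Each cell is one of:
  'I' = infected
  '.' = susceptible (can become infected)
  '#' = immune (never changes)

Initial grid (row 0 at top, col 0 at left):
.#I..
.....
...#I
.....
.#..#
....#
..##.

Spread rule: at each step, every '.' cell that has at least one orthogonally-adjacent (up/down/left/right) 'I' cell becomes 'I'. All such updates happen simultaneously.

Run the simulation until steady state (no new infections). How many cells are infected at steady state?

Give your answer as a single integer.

Answer: 27

Derivation:
Step 0 (initial): 2 infected
Step 1: +4 new -> 6 infected
Step 2: +5 new -> 11 infected
Step 3: +4 new -> 15 infected
Step 4: +5 new -> 20 infected
Step 5: +2 new -> 22 infected
Step 6: +2 new -> 24 infected
Step 7: +2 new -> 26 infected
Step 8: +1 new -> 27 infected
Step 9: +0 new -> 27 infected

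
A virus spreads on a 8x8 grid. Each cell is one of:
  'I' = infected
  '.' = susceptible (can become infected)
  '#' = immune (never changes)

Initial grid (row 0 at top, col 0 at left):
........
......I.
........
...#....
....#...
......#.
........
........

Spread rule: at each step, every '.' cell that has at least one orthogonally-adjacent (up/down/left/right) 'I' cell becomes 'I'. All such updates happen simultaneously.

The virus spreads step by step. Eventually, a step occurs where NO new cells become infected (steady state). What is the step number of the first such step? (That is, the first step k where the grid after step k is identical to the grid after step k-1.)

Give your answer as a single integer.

Step 0 (initial): 1 infected
Step 1: +4 new -> 5 infected
Step 2: +6 new -> 11 infected
Step 3: +6 new -> 17 infected
Step 4: +6 new -> 23 infected
Step 5: +5 new -> 28 infected
Step 6: +7 new -> 35 infected
Step 7: +9 new -> 44 infected
Step 8: +7 new -> 51 infected
Step 9: +4 new -> 55 infected
Step 10: +3 new -> 58 infected
Step 11: +2 new -> 60 infected
Step 12: +1 new -> 61 infected
Step 13: +0 new -> 61 infected

Answer: 13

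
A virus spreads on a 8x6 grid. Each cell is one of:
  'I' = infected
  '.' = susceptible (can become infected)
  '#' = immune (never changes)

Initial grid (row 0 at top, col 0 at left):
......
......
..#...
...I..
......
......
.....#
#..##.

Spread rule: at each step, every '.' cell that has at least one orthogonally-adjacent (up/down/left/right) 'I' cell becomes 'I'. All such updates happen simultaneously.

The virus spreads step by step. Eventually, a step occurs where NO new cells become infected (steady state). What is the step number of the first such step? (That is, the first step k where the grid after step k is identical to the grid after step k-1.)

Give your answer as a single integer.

Answer: 7

Derivation:
Step 0 (initial): 1 infected
Step 1: +4 new -> 5 infected
Step 2: +7 new -> 12 infected
Step 3: +11 new -> 23 infected
Step 4: +10 new -> 33 infected
Step 5: +6 new -> 39 infected
Step 6: +3 new -> 42 infected
Step 7: +0 new -> 42 infected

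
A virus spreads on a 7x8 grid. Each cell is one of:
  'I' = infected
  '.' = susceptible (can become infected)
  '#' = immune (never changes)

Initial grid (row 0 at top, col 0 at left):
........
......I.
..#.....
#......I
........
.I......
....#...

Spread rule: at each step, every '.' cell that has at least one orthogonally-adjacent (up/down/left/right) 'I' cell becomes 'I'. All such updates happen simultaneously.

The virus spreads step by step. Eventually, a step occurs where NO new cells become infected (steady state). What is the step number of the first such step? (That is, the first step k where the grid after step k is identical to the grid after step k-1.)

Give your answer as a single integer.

Step 0 (initial): 3 infected
Step 1: +11 new -> 14 infected
Step 2: +13 new -> 27 infected
Step 3: +12 new -> 39 infected
Step 4: +9 new -> 48 infected
Step 5: +4 new -> 52 infected
Step 6: +1 new -> 53 infected
Step 7: +0 new -> 53 infected

Answer: 7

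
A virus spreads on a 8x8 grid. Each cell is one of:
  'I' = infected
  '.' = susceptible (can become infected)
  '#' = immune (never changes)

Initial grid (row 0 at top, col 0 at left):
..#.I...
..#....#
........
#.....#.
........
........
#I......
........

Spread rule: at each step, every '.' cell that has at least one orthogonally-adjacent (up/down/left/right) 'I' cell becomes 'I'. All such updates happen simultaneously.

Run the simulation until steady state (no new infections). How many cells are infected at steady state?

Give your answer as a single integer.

Answer: 58

Derivation:
Step 0 (initial): 2 infected
Step 1: +6 new -> 8 infected
Step 2: +10 new -> 18 infected
Step 3: +11 new -> 29 infected
Step 4: +11 new -> 40 infected
Step 5: +7 new -> 47 infected
Step 6: +7 new -> 54 infected
Step 7: +4 new -> 58 infected
Step 8: +0 new -> 58 infected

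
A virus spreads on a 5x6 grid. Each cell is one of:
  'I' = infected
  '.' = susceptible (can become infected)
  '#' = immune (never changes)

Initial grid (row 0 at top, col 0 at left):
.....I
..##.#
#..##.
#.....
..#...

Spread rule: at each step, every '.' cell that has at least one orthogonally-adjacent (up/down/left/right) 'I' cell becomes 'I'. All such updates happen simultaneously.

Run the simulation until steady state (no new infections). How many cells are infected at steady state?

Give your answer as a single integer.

Answer: 22

Derivation:
Step 0 (initial): 1 infected
Step 1: +1 new -> 2 infected
Step 2: +2 new -> 4 infected
Step 3: +1 new -> 5 infected
Step 4: +1 new -> 6 infected
Step 5: +2 new -> 8 infected
Step 6: +2 new -> 10 infected
Step 7: +2 new -> 12 infected
Step 8: +2 new -> 14 infected
Step 9: +2 new -> 16 infected
Step 10: +2 new -> 18 infected
Step 11: +2 new -> 20 infected
Step 12: +2 new -> 22 infected
Step 13: +0 new -> 22 infected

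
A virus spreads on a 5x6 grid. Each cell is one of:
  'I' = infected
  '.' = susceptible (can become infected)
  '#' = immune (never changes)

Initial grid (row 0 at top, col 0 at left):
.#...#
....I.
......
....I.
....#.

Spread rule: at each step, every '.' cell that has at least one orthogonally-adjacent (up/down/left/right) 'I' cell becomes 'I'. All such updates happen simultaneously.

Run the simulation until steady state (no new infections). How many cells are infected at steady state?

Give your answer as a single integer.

Answer: 27

Derivation:
Step 0 (initial): 2 infected
Step 1: +6 new -> 8 infected
Step 2: +7 new -> 15 infected
Step 3: +5 new -> 20 infected
Step 4: +4 new -> 24 infected
Step 5: +3 new -> 27 infected
Step 6: +0 new -> 27 infected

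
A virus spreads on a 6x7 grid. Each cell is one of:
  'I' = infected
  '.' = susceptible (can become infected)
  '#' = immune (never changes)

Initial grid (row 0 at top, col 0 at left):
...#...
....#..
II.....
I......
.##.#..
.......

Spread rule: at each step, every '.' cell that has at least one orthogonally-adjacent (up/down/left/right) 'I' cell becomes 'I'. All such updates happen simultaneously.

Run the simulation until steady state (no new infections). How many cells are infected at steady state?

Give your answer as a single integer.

Answer: 37

Derivation:
Step 0 (initial): 3 infected
Step 1: +5 new -> 8 infected
Step 2: +6 new -> 14 infected
Step 3: +5 new -> 19 infected
Step 4: +4 new -> 23 infected
Step 5: +4 new -> 27 infected
Step 6: +5 new -> 32 infected
Step 7: +4 new -> 36 infected
Step 8: +1 new -> 37 infected
Step 9: +0 new -> 37 infected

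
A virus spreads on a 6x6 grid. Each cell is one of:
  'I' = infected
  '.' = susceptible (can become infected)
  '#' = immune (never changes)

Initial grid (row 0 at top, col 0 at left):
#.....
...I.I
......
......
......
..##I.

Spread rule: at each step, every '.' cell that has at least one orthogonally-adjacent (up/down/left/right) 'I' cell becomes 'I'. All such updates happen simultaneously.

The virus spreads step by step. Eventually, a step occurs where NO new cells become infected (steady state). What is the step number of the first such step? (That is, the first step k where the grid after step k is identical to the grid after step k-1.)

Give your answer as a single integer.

Step 0 (initial): 3 infected
Step 1: +8 new -> 11 infected
Step 2: +10 new -> 21 infected
Step 3: +5 new -> 26 infected
Step 4: +3 new -> 29 infected
Step 5: +3 new -> 32 infected
Step 6: +1 new -> 33 infected
Step 7: +0 new -> 33 infected

Answer: 7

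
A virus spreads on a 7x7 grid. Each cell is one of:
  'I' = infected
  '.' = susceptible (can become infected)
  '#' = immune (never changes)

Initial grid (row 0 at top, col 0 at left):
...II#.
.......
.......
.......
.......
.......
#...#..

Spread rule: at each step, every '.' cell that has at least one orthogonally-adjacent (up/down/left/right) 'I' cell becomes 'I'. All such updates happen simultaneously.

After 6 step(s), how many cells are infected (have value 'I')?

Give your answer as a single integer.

Answer: 38

Derivation:
Step 0 (initial): 2 infected
Step 1: +3 new -> 5 infected
Step 2: +5 new -> 10 infected
Step 3: +7 new -> 17 infected
Step 4: +8 new -> 25 infected
Step 5: +7 new -> 32 infected
Step 6: +6 new -> 38 infected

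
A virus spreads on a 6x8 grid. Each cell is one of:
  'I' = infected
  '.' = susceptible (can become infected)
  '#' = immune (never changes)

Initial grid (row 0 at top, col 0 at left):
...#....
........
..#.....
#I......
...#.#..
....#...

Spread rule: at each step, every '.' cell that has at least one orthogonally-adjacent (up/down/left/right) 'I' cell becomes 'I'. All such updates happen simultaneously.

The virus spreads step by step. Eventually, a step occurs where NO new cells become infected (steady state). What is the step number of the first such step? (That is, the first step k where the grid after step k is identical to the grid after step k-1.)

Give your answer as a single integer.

Answer: 10

Derivation:
Step 0 (initial): 1 infected
Step 1: +3 new -> 4 infected
Step 2: +6 new -> 10 infected
Step 3: +7 new -> 17 infected
Step 4: +7 new -> 24 infected
Step 5: +3 new -> 27 infected
Step 6: +5 new -> 32 infected
Step 7: +5 new -> 37 infected
Step 8: +4 new -> 41 infected
Step 9: +1 new -> 42 infected
Step 10: +0 new -> 42 infected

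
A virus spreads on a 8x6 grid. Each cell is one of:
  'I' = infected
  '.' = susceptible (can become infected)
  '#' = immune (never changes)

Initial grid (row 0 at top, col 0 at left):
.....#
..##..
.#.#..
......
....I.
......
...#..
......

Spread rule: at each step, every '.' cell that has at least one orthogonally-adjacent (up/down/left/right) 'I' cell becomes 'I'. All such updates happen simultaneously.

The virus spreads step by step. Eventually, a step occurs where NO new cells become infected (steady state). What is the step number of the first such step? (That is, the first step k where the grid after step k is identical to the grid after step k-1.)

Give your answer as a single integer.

Answer: 9

Derivation:
Step 0 (initial): 1 infected
Step 1: +4 new -> 5 infected
Step 2: +7 new -> 12 infected
Step 3: +7 new -> 19 infected
Step 4: +9 new -> 28 infected
Step 5: +5 new -> 33 infected
Step 6: +4 new -> 37 infected
Step 7: +3 new -> 40 infected
Step 8: +2 new -> 42 infected
Step 9: +0 new -> 42 infected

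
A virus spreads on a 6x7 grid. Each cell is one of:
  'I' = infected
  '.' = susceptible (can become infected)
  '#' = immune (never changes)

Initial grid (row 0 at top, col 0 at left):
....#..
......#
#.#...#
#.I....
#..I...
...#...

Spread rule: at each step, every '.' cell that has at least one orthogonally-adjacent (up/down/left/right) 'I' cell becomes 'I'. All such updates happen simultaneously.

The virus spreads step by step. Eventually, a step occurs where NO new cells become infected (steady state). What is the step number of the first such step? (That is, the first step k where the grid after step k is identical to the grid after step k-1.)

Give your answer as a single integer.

Step 0 (initial): 2 infected
Step 1: +4 new -> 6 infected
Step 2: +7 new -> 13 infected
Step 3: +7 new -> 20 infected
Step 4: +9 new -> 29 infected
Step 5: +3 new -> 32 infected
Step 6: +1 new -> 33 infected
Step 7: +1 new -> 34 infected
Step 8: +0 new -> 34 infected

Answer: 8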